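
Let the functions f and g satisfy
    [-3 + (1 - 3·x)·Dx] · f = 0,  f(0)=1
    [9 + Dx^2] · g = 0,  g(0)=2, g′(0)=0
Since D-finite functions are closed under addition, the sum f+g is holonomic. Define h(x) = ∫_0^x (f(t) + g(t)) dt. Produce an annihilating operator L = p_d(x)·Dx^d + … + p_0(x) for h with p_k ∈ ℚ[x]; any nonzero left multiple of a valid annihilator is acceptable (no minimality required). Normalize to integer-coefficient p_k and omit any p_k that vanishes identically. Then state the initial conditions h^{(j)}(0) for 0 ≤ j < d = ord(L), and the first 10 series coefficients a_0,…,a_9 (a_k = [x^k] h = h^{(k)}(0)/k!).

L = (63 - 54·x + 81·x^2)·Dx + (-9 + 45·x - 81·x^2 + 81·x^3)·Dx^2 + (7 - 6·x + 9·x^2)·Dx^3 + (-1 + 5·x - 9·x^2 + 9·x^3)·Dx^4  (order 4).
h: a_k = 0, 3, 3/2, 0, 27/4, 351/20, 81/2, 29079/280, 2187/8, 1633041/2240, …
ICs: h(0) = 0, h′(0) = 3, h′′(0) = 3, h′′′(0) = 0.

f: a_k = 1, 3, 9, 27, 81, 243, 729, 2187, 6561, 19683, …
g: a_k = 2, 0, -9, 0, 27/4, 0, -81/40, 0, 729/2240, 0, …
L₀ := lclm(L_f,L_g); ord L₀ ≤ 1+2.
h=∫₀ˣh₀: take L = L₀·Dx.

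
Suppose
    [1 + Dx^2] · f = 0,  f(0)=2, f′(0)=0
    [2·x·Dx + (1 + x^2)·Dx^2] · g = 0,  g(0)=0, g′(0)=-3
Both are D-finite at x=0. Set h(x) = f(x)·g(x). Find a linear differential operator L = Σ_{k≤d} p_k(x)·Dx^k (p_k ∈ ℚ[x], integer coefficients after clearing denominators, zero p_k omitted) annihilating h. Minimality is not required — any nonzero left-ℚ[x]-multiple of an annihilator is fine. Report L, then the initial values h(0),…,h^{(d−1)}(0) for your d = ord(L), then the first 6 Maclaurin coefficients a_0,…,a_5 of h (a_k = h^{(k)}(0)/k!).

L = (10 + 26·x^2 + 11·x^4 + 4·x^6 + x^8) + (12·x + 20·x^3 + 12·x^5 + 4·x^7)·Dx + (12 + 32·x^2 + 18·x^4 + 8·x^6 + 2·x^8)·Dx^2 + (12·x + 20·x^3 + 12·x^5 + 4·x^7)·Dx^3 + (2 + 6·x^2 + 7·x^4 + 4·x^6 + x^8)·Dx^4  (order 4).
h: a_k = 0, -6, 0, 5, 0, -49/20, …
ICs: h(0) = 0, h′(0) = -6, h′′(0) = 0, h′′′(0) = 30.

f: a_k = 2, 0, -1, 0, 1/12, 0, …
g: a_k = 0, -3, 0, 1, 0, -3/5, …
Product ⇒ symmetric product L₀, ord ≤ 4.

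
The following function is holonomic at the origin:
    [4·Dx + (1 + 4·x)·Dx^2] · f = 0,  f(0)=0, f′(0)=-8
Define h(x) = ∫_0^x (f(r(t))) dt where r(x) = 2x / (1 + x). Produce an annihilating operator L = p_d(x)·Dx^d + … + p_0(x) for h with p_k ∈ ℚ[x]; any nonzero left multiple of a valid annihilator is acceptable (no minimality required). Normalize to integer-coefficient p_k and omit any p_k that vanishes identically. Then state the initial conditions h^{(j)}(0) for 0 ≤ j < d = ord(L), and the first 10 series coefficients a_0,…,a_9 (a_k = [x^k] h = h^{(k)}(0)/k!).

L = (10 + 18·x)·Dx^2 + (1 + 10·x + 9·x^2)·Dx^3  (order 3).
h: a_k = 0, 0, -8, 80/3, -364/3, 656, -59048/15, 75920/3, -1195742/7, 10761680/9, …
ICs: h(0) = 0, h′(0) = 0, h′′(0) = -16.

f: a_k = 0, -8, 16, -128/3, 128, -2048/5, 4096/3, -32768/7, 16384, -524288/9, …
h₀=f(r): pull back L_f along r ⇒ L₀.
h=∫h₀ ⇒ L = L₀·Dx.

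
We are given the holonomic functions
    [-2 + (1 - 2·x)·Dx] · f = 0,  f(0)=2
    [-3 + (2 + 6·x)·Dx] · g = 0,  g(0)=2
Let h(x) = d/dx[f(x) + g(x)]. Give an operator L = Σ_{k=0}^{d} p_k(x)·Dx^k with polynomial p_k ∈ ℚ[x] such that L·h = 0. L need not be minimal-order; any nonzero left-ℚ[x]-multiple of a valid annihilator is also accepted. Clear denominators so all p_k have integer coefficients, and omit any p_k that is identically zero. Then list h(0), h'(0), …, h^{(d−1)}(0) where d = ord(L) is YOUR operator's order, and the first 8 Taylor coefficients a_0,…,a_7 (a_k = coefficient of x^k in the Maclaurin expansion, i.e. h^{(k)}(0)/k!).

L = (-252 - 216·x) + (-69 - 684·x - 756·x^2)·Dx + (22 + 58·x - 96·x^2 - 216·x^3)·Dx^2  (order 2).
h: a_k = 7, 23/2, 465/8, 1643/16, 49465/128, 150681/256, 2340205/1024, 5573939/2048, …
ICs: h(0) = 7, h′(0) = 23/2.

f: a_k = 2, 4, 8, 16, 32, 64, 128, 256, …
g: a_k = 2, 3, -9/4, 27/8, -405/64, 1701/128, -15309/512, 72171/1024, …
h₀=f+g: left-lcm gives L₀, ord ≤ 2.
Differentiate: ansatz ord ≤ ord L₀ ⇒ L.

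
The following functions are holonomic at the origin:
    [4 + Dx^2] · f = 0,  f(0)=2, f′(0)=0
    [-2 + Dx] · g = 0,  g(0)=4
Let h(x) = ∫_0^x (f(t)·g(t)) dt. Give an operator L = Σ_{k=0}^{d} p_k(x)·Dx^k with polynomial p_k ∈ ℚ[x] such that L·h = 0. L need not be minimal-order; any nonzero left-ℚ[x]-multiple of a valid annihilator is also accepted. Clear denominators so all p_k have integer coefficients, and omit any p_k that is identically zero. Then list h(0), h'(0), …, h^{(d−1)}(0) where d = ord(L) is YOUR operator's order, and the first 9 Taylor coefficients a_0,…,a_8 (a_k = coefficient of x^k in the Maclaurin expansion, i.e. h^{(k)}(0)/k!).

L = 8·Dx - 4·Dx^2 + Dx^3  (order 3).
h: a_k = 0, 8, 8, 0, -16/3, -64/15, -64/45, 0, 64/315, …
ICs: h(0) = 0, h′(0) = 8, h′′(0) = 16.

f: a_k = 2, 0, -4, 0, 4/3, 0, -8/45, 0, 4/315, …
g: a_k = 4, 8, 8, 16/3, 8/3, 16/15, 16/45, 32/315, 8/315, …
Sym-product of L_f,L_g gives L₀ (≤ ord 2).
h=∫₀ˣh₀: take L = L₀·Dx.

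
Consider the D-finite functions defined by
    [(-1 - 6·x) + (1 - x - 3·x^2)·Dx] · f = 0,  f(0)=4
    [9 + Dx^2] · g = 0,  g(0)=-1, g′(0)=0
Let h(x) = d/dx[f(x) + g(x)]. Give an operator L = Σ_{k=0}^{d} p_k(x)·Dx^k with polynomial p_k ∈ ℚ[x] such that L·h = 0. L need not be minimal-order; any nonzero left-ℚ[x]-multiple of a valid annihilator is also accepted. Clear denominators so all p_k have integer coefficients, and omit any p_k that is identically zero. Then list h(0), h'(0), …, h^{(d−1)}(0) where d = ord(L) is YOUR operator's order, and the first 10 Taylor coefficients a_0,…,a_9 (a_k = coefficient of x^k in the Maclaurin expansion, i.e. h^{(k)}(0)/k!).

f: a_k = 4, 4, 16, 28, 76, 160, 388, 868, 2032, 4636, …
g: a_k = -1, 0, 9/2, 0, -27/8, 0, 81/80, 0, -729/4480, 0, …
L₀ := lclm(L_f,L_g); ord L₀ ≤ 1+2.
Differentiate: ansatz ord ≤ ord L₀ ⇒ L.
L = (1584 + 7614·x + 25326·x^2 + 15390·x^3 + 26730·x^4 + 13122·x^5 + 13122·x^6) + (-153 - 819·x + 918·x^2 + 2133·x^3 + 1620·x^4 + 3645·x^5 + 5103·x^6 + 4374·x^7)·Dx + (176 + 846·x + 2814·x^2 + 1710·x^3 + 2970·x^4 + 1458·x^5 + 1458·x^6)·Dx^2 + (-17 - 91·x + 102·x^2 + 237·x^3 + 180·x^4 + 405·x^5 + 567·x^6 + 486·x^7)·Dx^3  (order 3).
h: a_k = 4, 41, 84, 581/2, 800, 93363/40, 6076, 9102631/560, 41724, 480794329/4480, …
ICs: h(0) = 4, h′(0) = 41, h′′(0) = 168.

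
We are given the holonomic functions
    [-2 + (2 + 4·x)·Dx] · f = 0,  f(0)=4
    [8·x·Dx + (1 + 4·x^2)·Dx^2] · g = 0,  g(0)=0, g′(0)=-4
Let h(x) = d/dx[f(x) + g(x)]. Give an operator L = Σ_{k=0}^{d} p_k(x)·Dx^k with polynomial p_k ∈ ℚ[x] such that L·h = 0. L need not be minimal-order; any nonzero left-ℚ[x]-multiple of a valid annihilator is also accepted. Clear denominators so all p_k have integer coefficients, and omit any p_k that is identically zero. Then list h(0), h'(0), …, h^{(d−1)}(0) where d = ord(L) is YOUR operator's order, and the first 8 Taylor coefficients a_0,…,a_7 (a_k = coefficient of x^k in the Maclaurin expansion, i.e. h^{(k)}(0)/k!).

L = (-8 - 40·x + 96·x^2 + 96·x^3) + (-11 - 32·x + 40·x^2 + 384·x^3 + 336·x^4)·Dx + (-1 + 6·x + 24·x^2 + 48·x^3 + 112·x^4 + 96·x^5)·Dx^2  (order 2).
h: a_k = 0, -4, 22, -10, -93/2, -63/2, 1255/4, -429/4, …
ICs: h(0) = 0, h′(0) = -4.

f: a_k = 4, 4, -2, 2, -5/2, 7/2, -21/4, 33/4, …
g: a_k = 0, -4, 0, 16/3, 0, -64/5, 0, 256/7, …
Sum ⇒ L₀ = lclm(L_f,L_g) in ℚ(x)⟨Dx⟩.
Differentiate: ansatz ord ≤ ord L₀ ⇒ L.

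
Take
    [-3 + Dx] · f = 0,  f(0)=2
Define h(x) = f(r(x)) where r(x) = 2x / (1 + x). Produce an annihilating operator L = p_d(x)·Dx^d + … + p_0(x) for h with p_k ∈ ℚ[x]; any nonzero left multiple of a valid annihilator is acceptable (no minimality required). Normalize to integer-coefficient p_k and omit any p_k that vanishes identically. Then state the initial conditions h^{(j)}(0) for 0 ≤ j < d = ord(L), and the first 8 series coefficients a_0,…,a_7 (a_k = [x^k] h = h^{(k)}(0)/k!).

L = -6 + (1 + 2·x + x^2)·Dx  (order 1).
h: a_k = 2, 12, 24, 12, -12, -12/5, 48/5, -228/35, …
ICs: h(0) = 2.

f: a_k = 2, 6, 9, 9, 27/4, 81/20, 81/40, 243/280, …
h₀=f(r): pull back L_f along r ⇒ L₀.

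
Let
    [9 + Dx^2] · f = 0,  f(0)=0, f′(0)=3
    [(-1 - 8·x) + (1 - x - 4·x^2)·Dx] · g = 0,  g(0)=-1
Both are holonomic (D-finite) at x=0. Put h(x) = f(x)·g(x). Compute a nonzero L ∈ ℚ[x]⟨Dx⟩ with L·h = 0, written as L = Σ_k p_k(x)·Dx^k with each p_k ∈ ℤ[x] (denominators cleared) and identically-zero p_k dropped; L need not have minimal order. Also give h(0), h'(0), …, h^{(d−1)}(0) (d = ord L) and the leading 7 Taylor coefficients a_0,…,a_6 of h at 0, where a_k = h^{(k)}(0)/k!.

f: a_k = 0, 3, 0, -9/2, 0, 81/40, 0, …
g: a_k = -1, -1, -5, -9, -29, -65, -181, …
Sym-product of L_f,L_g gives L₀ (≤ ord 2).
L = (-1 + 9·x + 36·x^2) + (2 + 16·x)·Dx + (-1 + x + 4·x^2)·Dx^2  (order 2).
h: a_k = 0, -3, -3, -21/2, -45/2, -2661/40, -6261/40, …
ICs: h(0) = 0, h′(0) = -3.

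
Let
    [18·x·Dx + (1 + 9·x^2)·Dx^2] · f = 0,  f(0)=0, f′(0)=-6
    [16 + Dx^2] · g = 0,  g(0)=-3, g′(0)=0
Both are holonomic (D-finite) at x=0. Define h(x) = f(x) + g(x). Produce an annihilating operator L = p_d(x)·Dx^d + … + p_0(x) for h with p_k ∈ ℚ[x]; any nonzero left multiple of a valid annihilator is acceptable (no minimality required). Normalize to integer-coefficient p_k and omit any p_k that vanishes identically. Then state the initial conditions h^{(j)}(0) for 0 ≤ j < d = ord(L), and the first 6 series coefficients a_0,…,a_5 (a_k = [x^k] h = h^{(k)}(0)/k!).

L = (-13248·x + 181440·x^3 + 186624·x^5)·Dx + (-16 + 6048·x^2 + 66096·x^4 + 93312·x^6)·Dx^2 + (-828·x + 11340·x^3 + 11664·x^5)·Dx^3 + (-1 + 378·x^2 + 4131·x^4 + 5832·x^6)·Dx^4  (order 4).
h: a_k = -3, -6, 24, 18, -32, -486/5, …
ICs: h(0) = -3, h′(0) = -6, h′′(0) = 48, h′′′(0) = 108.

f: a_k = 0, -6, 0, 18, 0, -486/5, …
g: a_k = -3, 0, 24, 0, -32, 0, …
h₀=f+g: left-lcm gives L₀, ord ≤ 4.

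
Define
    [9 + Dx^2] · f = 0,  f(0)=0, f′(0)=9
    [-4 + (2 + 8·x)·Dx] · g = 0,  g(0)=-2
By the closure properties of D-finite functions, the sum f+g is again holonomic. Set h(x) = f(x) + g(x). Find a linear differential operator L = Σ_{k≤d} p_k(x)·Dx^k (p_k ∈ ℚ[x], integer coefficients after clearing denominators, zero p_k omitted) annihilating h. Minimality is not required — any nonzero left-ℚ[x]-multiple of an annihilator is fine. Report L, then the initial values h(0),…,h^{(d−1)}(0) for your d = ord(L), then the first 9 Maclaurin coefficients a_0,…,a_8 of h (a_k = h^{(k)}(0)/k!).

L = (-378 - 1296·x - 2592·x^2) + (45 + 828·x + 3888·x^2 + 5184·x^3)·Dx + (-42 - 144·x - 288·x^2)·Dx^2 + (5 + 92·x + 432·x^2 + 576·x^3)·Dx^3  (order 3).
h: a_k = -2, 5, 4, -43/2, 20, -1997/40, 168, -296409/560, 1716, …
ICs: h(0) = -2, h′(0) = 5, h′′(0) = 8.

f: a_k = 0, 9, 0, -27/2, 0, 243/40, 0, -729/560, 0, …
g: a_k = -2, -4, 4, -8, 20, -56, 168, -528, 1716, …
f+g: L₀ = lclm(L_f,L_g), ord ≤ 2+1.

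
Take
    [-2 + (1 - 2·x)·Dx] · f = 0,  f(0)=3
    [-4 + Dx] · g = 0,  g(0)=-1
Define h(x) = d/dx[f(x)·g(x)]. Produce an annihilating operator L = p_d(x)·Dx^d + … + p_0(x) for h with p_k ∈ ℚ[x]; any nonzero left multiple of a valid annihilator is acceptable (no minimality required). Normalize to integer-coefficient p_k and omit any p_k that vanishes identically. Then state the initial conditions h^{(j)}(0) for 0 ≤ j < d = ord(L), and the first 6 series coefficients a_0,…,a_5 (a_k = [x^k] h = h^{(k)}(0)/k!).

f: a_k = 3, 6, 12, 24, 48, 96, …
g: a_k = -1, -4, -8, -32/3, -32/3, -128/15, …
f·g: L₀ = L_f ⊗_s L_g, ord ≤ 1·1.
h₀' ⇒ L via d/dx closure of L₀.
L = (20 - 48·x + 32·x^2) + (-3 + 10·x - 8·x^2)·Dx  (order 1).
h: a_k = -18, -120, -456, -1344, -3488, -42368/5, …
ICs: h(0) = -18.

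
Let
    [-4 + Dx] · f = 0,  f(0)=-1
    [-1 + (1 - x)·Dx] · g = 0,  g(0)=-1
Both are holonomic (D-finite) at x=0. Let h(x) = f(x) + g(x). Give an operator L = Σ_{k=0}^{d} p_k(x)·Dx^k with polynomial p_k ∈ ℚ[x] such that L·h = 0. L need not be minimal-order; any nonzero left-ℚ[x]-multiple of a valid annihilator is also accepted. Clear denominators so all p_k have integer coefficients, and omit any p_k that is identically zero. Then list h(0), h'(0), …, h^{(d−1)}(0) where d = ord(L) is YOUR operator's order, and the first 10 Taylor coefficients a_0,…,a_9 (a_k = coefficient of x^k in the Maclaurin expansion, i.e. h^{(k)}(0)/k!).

L = (-8 + 16·x) + (14 - 32·x + 16·x^2)·Dx + (-3 + 7·x - 4·x^2)·Dx^2  (order 2).
h: a_k = -2, -5, -9, -35/3, -35/3, -143/15, -301/45, -1339/315, -827/315, -4883/2835, …
ICs: h(0) = -2, h′(0) = -5.

f: a_k = -1, -4, -8, -32/3, -32/3, -128/15, -256/45, -1024/315, -512/315, -2048/2835, …
g: a_k = -1, -1, -1, -1, -1, -1, -1, -1, -1, -1, …
L₀ := lclm(L_f,L_g); ord L₀ ≤ 1+1.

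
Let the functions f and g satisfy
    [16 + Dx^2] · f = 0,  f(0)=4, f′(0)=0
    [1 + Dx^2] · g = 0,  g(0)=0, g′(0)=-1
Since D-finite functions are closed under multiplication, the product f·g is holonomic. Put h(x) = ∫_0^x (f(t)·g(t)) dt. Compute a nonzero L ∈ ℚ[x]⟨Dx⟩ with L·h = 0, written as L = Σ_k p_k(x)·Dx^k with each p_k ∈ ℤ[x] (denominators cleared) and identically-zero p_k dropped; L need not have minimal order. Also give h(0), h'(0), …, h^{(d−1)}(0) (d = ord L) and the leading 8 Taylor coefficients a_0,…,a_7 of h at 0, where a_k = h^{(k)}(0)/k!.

f: a_k = 4, 0, -32, 0, 128/3, 0, -1024/45, 0, …
g: a_k = 0, -1, 0, 1/6, 0, -1/120, 0, 1/5040, …
L₀ := L_f ⊗_s L_g (sym. prod.), ord ≤ 4.
Integrate: L := L₀·Dx.
L = 225·Dx + 34·Dx^3 + Dx^5  (order 5).
h: a_k = 0, 0, -2, 0, 49/6, 0, -1441/180, 0, …
ICs: h(0) = 0, h′(0) = 0, h′′(0) = -4, h′′′(0) = 0, h′′′′(0) = 196.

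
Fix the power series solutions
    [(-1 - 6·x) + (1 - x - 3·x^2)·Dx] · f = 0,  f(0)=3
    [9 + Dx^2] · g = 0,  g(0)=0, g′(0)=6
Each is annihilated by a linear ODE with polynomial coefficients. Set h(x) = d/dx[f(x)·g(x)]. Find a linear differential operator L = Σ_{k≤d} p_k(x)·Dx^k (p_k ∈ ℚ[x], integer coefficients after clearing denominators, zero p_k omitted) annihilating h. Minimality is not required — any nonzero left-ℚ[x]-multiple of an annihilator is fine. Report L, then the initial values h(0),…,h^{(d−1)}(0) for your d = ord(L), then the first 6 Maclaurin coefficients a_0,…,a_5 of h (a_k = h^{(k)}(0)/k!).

f: a_k = 3, 3, 12, 21, 57, 120, …
g: a_k = 0, 6, 0, -9, 0, 81/20, …
h₀=f·g: eliminate ⇒ L₀, order ≤ 1·2.
h=h₀': d/dx-closure on L₀ ⇒ L.
L = (-15 - 54·x - 135·x^2 + 162·x^3 + 243·x^4) + (6·x + 54·x^2 + 108·x^3)·Dx + (1 - 4·x - 9·x^2 + 18·x^3 + 27·x^4)·Dx^2  (order 2).
h: a_k = 18, 36, 135, 396, 4923/4, 32589/10, …
ICs: h(0) = 18, h′(0) = 36.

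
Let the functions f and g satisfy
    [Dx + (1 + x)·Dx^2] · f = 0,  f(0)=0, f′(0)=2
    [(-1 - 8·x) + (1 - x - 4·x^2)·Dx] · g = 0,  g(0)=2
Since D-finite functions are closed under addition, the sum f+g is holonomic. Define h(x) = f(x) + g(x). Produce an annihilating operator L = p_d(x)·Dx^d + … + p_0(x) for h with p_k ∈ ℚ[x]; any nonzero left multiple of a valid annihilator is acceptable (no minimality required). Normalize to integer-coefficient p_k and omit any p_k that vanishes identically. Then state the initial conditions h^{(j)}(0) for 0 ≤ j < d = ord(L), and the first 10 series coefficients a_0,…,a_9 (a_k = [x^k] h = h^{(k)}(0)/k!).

L = (-74 - 562·x - 1120·x^2 - 1728·x^3 - 768·x^4)·Dx + (-52 - 576·x - 1636·x^2 - 3264·x^3 - 3488·x^4 - 1280·x^5)·Dx^2 + (11 + 41·x + 53·x^2 - 185·x^3 - 704·x^4 - 752·x^5 - 256·x^6)·Dx^3  (order 3).
h: a_k = 2, 4, 9, 56/3, 115/2, 652/5, 1085/3, 6176/7, 9319/4, 52724/9, …
ICs: h(0) = 2, h′(0) = 4, h′′(0) = 18.

f: a_k = 0, 2, -1, 2/3, -1/2, 2/5, -1/3, 2/7, -1/4, 2/9, …
g: a_k = 2, 2, 10, 18, 58, 130, 362, 882, 2330, 5858, …
f+g: L₀ = lclm(L_f,L_g), ord ≤ 2+1.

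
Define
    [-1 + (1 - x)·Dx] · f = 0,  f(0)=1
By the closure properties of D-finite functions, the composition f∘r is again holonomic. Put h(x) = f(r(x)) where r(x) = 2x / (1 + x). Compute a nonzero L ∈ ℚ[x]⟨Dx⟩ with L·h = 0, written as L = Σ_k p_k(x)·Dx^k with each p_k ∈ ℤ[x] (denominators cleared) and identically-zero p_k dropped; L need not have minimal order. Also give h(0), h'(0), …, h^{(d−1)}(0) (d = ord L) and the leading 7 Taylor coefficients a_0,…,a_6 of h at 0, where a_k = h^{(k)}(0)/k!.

L = 2 + (-1 + x^2)·Dx  (order 1).
h: a_k = 1, 2, 2, 2, 2, 2, 2, …
ICs: h(0) = 1.

f: a_k = 1, 1, 1, 1, 1, 1, 1, …
Change of var in L_f (x↦r) gives L₀.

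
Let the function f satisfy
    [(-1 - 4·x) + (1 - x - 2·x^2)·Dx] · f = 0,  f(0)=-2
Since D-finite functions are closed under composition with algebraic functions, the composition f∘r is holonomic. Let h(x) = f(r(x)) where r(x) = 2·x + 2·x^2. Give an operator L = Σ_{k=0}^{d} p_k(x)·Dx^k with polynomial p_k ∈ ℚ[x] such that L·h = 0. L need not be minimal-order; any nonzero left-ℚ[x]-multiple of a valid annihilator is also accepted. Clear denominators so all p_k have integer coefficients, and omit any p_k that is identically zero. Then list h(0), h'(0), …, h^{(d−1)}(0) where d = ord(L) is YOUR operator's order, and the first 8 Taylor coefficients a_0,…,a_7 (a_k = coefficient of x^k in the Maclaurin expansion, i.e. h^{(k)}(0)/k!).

L = (2 + 20·x + 48·x^2 + 32·x^3) + (-1 + 2·x + 10·x^2 + 16·x^3 + 8·x^4)·Dx  (order 1).
h: a_k = -2, -4, -28, -128, -616, -2992, -14416, -69632, …
ICs: h(0) = -2.

f: a_k = -2, -2, -6, -10, -22, -42, -86, -170, …
h₀=f(r): pull back L_f along r ⇒ L₀.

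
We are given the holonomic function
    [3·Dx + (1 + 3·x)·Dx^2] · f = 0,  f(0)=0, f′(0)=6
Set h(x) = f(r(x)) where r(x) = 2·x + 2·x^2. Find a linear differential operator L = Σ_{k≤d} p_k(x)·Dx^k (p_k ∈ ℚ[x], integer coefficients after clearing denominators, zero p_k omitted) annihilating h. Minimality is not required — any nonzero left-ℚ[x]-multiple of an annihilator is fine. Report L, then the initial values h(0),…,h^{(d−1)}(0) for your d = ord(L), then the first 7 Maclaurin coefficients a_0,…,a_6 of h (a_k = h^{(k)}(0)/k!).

L = (4 + 12·x + 12·x^2)·Dx + (1 + 8·x + 18·x^2 + 12·x^3)·Dx^2  (order 2).
h: a_k = 0, 12, -24, 72, -252, 4752/5, -3744, …
ICs: h(0) = 0, h′(0) = 12.

f: a_k = 0, 6, -9, 18, -81/2, 486/5, -243, …
f∘r: x↦r, Dx↦Dx/r' in L_f ⇒ L₀.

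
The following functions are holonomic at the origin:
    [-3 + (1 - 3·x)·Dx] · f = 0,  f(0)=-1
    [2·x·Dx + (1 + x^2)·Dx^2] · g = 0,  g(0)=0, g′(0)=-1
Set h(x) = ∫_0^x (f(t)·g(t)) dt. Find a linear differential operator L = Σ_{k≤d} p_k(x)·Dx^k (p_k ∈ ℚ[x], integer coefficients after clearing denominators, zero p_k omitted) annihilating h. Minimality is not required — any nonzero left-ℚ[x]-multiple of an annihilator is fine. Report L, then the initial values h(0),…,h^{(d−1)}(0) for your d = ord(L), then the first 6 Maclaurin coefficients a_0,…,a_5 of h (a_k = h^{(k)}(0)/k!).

f: a_k = -1, -3, -9, -27, -81, -243, …
g: a_k = 0, -1, 0, 1/3, 0, -1/5, …
L₀ := L_f ⊗_s L_g (sym. prod.), ord ≤ 2.
∫: right-multiply L₀ by Dx.
L = 6·x·Dx + (6 - 2·x + 12·x^2)·Dx^2 + (-1 + 3·x - x^2 + 3·x^3)·Dx^3  (order 3).
h: a_k = 0, 0, 1/2, 1, 13/6, 26/5, …
ICs: h(0) = 0, h′(0) = 0, h′′(0) = 1.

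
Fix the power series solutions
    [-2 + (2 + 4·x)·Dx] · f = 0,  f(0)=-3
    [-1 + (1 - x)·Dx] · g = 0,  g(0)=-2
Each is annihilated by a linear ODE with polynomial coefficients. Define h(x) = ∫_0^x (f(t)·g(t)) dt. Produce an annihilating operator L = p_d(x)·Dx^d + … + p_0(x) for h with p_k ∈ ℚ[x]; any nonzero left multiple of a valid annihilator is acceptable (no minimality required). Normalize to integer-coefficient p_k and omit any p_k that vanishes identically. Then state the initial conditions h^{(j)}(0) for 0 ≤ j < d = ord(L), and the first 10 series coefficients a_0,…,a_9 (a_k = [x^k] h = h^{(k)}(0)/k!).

L = (2 + x)·Dx + (-1 - x + 2·x^2)·Dx^2  (order 2).
h: a_k = 0, 6, 6, 3, 3, 33/20, 9/4, 45/56, 9/4, -15/64, …
ICs: h(0) = 0, h′(0) = 6.

f: a_k = -3, -3, 3/2, -3/2, 15/8, -21/8, 63/16, -99/16, 1287/128, -2145/128, …
g: a_k = -2, -2, -2, -2, -2, -2, -2, -2, -2, -2, …
f·g: L₀ = L_f ⊗_s L_g, ord ≤ 1·1.
h=∫₀ˣh₀: take L = L₀·Dx.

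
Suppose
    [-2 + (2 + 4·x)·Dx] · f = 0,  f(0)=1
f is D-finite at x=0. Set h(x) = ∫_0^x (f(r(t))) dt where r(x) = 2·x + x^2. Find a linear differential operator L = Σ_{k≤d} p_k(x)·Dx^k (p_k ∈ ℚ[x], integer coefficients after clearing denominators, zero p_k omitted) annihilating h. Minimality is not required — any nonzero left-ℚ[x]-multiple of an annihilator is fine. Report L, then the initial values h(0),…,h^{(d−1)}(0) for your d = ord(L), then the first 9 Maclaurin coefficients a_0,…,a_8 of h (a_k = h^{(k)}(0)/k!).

f: a_k = 1, 1, -1/2, 1/2, -5/8, 7/8, -21/16, 33/16, -429/128, …
Substitute x→r, Dx→(1/r')Dx; clear ⇒ L₀.
Integrate: L := L₀·Dx.
L = (-2 - 2·x)·Dx + (1 + 4·x + 2·x^2)·Dx^2  (order 2).
h: a_k = 0, 1, 1, -1/3, 1/2, -9/10, 11/6, -57/14, 77/8, …
ICs: h(0) = 0, h′(0) = 1.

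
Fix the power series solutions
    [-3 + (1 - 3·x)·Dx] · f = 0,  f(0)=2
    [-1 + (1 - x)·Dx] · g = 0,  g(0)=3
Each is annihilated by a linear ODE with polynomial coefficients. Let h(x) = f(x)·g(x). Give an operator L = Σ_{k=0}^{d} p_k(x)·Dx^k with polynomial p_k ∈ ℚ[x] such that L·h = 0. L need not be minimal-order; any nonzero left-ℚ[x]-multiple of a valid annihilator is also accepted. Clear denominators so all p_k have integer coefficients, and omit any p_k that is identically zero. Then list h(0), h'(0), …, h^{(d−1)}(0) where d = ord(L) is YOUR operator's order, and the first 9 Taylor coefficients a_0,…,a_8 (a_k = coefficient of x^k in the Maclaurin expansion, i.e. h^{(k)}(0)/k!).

f: a_k = 2, 6, 18, 54, 162, 486, 1458, 4374, 13122, …
g: a_k = 3, 3, 3, 3, 3, 3, 3, 3, 3, …
Sym-product of L_f,L_g gives L₀ (≤ ord 1).
L = (-4 + 6·x) + (1 - 4·x + 3·x^2)·Dx  (order 1).
h: a_k = 6, 24, 78, 240, 726, 2184, 6558, 19680, 59046, …
ICs: h(0) = 6.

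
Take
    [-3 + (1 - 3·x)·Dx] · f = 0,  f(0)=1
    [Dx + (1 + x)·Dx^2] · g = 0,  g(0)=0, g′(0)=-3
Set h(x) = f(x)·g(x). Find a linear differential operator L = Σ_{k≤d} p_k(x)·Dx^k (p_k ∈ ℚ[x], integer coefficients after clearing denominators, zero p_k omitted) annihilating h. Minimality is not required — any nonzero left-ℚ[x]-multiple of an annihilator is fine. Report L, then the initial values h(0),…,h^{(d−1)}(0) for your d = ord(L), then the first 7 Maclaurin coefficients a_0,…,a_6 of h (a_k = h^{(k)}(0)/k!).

f: a_k = 1, 3, 9, 27, 81, 243, 729, …
g: a_k = 0, -3, 3/2, -1, 3/4, -3/5, 1/2, …
L₀ := L_f ⊗_s L_g (sym. prod.), ord ≤ 2.
L = 3 + (5 + 9·x)·Dx + (-1 + 2·x + 3·x^2)·Dx^2  (order 2).
h: a_k = 0, -3, -15/2, -47/2, -279/4, -4197/20, -12581/20, …
ICs: h(0) = 0, h′(0) = -3.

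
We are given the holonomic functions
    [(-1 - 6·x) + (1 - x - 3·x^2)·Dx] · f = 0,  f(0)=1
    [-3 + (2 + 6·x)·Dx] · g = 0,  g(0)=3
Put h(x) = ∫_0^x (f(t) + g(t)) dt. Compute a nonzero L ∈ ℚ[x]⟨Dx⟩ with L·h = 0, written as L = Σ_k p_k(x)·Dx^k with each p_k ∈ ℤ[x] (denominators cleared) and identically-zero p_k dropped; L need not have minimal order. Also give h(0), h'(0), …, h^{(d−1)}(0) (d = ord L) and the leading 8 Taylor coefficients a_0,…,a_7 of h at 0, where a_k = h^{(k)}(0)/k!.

L = (-57 - 297·x - 567·x^2 - 810·x^3)·Dx + (41 + 246·x + 891·x^2 + 1998·x^3 + 2025·x^4)·Dx^2 + (2 - 38·x - 186·x^2 + 54·x^3 + 918·x^4 + 810·x^5)·Dx^3  (order 3).
h: a_k = 0, 4, 11/4, 5/24, 193/64, 1217/640, 15343/1536, 53401/7168, …
ICs: h(0) = 0, h′(0) = 4, h′′(0) = 11/2.

f: a_k = 1, 1, 4, 7, 19, 40, 97, 217, …
g: a_k = 3, 9/2, -27/8, 81/16, -1215/128, 5103/256, -45927/1024, 216513/2048, …
Sum ⇒ L₀ = lclm(L_f,L_g) in ℚ(x)⟨Dx⟩.
∫: right-multiply L₀ by Dx.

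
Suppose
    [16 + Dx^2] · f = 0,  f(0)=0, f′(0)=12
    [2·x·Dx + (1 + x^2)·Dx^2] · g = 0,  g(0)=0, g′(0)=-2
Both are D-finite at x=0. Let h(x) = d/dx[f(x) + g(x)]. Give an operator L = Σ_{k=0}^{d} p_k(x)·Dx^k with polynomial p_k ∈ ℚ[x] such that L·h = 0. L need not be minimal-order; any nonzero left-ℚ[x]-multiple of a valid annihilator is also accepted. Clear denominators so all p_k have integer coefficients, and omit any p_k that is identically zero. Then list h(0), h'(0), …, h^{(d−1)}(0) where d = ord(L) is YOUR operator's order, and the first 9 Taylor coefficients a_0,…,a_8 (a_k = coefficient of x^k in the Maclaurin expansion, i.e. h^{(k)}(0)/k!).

f: a_k = 0, 12, 0, -32, 0, 128/5, 0, -1024/105, 0, …
g: a_k = 0, -2, 0, 2/3, 0, -2/5, 0, 2/7, 0, …
L₀ := lclm(L_f,L_g); ord L₀ ≤ 2+2.
h₀' ⇒ L via d/dx closure of L₀.
L = (64·x + 704·x^3 + 256·x^5) + (112 + 416·x^2 + 432·x^4 + 128·x^6)·Dx + (4·x + 44·x^3 + 16·x^5)·Dx^2 + (7 + 26·x^2 + 27·x^4 + 8·x^6)·Dx^3  (order 3).
h: a_k = 10, 0, -94, 0, 126, 0, -994/15, 0, 1838/105, …
ICs: h(0) = 10, h′(0) = 0, h′′(0) = -188.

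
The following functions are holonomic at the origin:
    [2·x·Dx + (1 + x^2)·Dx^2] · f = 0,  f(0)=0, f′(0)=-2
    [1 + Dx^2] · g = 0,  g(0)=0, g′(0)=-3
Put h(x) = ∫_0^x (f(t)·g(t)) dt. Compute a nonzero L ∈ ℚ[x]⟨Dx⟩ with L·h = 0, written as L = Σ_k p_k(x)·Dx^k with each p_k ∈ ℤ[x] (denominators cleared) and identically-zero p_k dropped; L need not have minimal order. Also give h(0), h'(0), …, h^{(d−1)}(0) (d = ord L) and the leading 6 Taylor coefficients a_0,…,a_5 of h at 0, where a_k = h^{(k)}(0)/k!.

L = (10 + 26·x^2 + 11·x^4 + 4·x^6 + x^8)·Dx + (12·x + 20·x^3 + 12·x^5 + 4·x^7)·Dx^2 + (12 + 32·x^2 + 18·x^4 + 8·x^6 + 2·x^8)·Dx^3 + (12·x + 20·x^3 + 12·x^5 + 4·x^7)·Dx^4 + (2 + 6·x^2 + 7·x^4 + 4·x^6 + x^8)·Dx^5  (order 5).
h: a_k = 0, 0, 0, 2, 0, -3/5, …
ICs: h(0) = 0, h′(0) = 0, h′′(0) = 0, h′′′(0) = 12, h′′′′(0) = 0.

f: a_k = 0, -2, 0, 2/3, 0, -2/5, …
g: a_k = 0, -3, 0, 1/2, 0, -1/40, …
h₀=f·g: eliminate ⇒ L₀, order ≤ 2·2.
h=∫₀ˣh₀: take L = L₀·Dx.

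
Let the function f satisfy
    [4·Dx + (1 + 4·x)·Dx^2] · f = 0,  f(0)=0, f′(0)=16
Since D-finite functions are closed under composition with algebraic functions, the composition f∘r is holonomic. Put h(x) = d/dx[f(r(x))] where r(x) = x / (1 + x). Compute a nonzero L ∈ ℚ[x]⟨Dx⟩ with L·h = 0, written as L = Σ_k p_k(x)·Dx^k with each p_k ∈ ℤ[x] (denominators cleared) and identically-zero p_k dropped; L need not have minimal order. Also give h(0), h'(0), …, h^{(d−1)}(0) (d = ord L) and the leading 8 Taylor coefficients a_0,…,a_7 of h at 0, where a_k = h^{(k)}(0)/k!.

f: a_k = 0, 16, -32, 256/3, -256, 4096/5, -8192/3, 65536/7, …
f∘r: x↦r, Dx↦Dx/r' in L_f ⇒ L₀.
h₀' ⇒ L via d/dx closure of L₀.
L = (6 + 10·x) + (1 + 6·x + 5·x^2)·Dx  (order 1).
h: a_k = 16, -96, 496, -2496, 12496, -62496, 312496, -1562496, …
ICs: h(0) = 16.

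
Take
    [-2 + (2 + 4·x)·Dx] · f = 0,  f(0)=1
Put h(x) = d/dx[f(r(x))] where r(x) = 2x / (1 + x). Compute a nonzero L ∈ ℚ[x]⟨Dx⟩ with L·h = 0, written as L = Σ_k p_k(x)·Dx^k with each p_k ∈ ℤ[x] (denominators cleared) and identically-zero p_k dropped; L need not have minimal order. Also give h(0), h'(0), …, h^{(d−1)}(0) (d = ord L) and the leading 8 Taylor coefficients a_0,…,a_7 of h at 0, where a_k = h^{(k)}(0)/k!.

f: a_k = 1, 1, -1/2, 1/2, -5/8, 7/8, -21/16, 33/16, …
h₀=f(r): pull back L_f along r ⇒ L₀.
h₀' ⇒ L via d/dx closure of L₀.
L = (-4 - 10·x) + (-1 - 6·x - 5·x^2)·Dx  (order 1).
h: a_k = 2, -8, 30, -120, 510, -2256, 10234, -47200, …
ICs: h(0) = 2.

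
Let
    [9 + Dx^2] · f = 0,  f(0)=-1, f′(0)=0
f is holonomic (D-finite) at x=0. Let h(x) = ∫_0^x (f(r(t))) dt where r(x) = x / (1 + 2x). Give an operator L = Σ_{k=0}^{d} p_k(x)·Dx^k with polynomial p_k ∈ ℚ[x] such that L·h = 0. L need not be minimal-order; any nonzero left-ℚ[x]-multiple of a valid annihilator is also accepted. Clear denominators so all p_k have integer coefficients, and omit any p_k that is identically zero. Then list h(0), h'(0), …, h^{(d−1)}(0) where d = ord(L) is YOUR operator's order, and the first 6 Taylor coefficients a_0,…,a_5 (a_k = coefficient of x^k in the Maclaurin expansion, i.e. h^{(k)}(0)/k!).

f: a_k = -1, 0, 9/2, 0, -27/8, 0, …
Change of var in L_f (x↦r) gives L₀.
Integrate: L := L₀·Dx.
L = 9·Dx + (4 + 24·x + 48·x^2 + 32·x^3)·Dx^2 + (1 + 8·x + 24·x^2 + 32·x^3 + 16·x^4)·Dx^3  (order 3).
h: a_k = 0, -1, 0, 3/2, -9/2, 81/8, …
ICs: h(0) = 0, h′(0) = -1, h′′(0) = 0.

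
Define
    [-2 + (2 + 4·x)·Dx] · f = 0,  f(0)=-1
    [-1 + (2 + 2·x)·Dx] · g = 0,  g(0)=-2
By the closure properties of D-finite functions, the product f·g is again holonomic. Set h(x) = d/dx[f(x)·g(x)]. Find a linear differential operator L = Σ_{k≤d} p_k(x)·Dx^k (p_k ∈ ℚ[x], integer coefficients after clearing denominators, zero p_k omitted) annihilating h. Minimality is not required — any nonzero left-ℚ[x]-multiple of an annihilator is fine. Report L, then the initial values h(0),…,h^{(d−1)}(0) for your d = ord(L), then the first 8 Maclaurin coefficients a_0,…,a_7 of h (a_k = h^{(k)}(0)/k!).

L = -1 + (-6 - 26·x - 36·x^2 - 16·x^3)·Dx  (order 1).
h: a_k = 3, -1/2, 9/8, -37/16, 585/128, -2271/256, 17493/1024, -67181/2048, …
ICs: h(0) = 3.

f: a_k = -1, -1, 1/2, -1/2, 5/8, -7/8, 21/16, -33/16, …
g: a_k = -2, -1, 1/4, -1/8, 5/64, -7/128, 21/512, -33/1024, …
f·g: L₀ = L_f ⊗_s L_g, ord ≤ 1·1.
Differentiate: ansatz ord ≤ ord L₀ ⇒ L.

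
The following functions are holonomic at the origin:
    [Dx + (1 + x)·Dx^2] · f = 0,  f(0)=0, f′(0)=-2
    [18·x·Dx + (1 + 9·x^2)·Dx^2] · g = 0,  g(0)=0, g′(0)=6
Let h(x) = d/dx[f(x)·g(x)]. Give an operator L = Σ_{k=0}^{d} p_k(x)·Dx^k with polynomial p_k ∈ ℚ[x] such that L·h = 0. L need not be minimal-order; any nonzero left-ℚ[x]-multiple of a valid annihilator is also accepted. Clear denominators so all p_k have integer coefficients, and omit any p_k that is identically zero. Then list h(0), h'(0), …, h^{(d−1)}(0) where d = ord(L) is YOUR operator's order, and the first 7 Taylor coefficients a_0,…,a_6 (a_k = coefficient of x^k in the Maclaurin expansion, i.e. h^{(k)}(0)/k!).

L = (1368 + 2700·x + 37584·x^2 + 95580·x^3 + 87480·x^4 + 37908·x^5 + 26244·x^7) + (1298 + 9180·x + 54612·x^2 + 194724·x^3 + 324000·x^4 + 271188·x^5 + 102060·x^6 + 78732·x^7 + 91854·x^8)·Dx + (76 + 2848·x + 12096·x^2 + 43992·x^3 + 117288·x^4 + 173016·x^5 + 139968·x^6 + 75816·x^7 + 78732·x^8 + 52488·x^9)·Dx^2 + (37 + 146·x + 901·x^2 + 2808·x^3 + 7362·x^4 + 15228·x^5 + 21546·x^6 + 17496·x^7 + 12393·x^8 + 13122·x^9 + 6561·x^10)·Dx^3  (order 3).
h: a_k = 0, -24, 18, 128, -75, -5544/5, 3157/5, …
ICs: h(0) = 0, h′(0) = -24, h′′(0) = 36.

f: a_k = 0, -2, 1, -2/3, 1/2, -2/5, 1/3, …
g: a_k = 0, 6, 0, -18, 0, 486/5, 0, …
h₀=f·g: eliminate ⇒ L₀, order ≤ 2·2.
Derive L from L₀ (diff closure).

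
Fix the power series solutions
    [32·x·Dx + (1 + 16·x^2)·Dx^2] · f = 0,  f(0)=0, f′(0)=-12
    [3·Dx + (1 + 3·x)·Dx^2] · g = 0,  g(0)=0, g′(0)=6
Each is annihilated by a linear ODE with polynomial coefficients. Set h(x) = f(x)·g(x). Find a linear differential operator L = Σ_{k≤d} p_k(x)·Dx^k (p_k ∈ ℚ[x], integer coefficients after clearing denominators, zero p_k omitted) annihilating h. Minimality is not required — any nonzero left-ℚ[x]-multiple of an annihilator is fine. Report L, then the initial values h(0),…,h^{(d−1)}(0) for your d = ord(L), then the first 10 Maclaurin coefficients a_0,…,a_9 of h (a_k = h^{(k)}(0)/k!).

f: a_k = 0, -12, 0, 64, 0, -3072/5, 0, 49152/7, 0, -262144/3, …
g: a_k = 0, 6, -9, 18, -81/2, 486/5, -243, 4374/7, -6561/4, 4374, …
Product ⇒ symmetric product L₀, ord ≤ 4.
L = (15744 + 89280·x + 811008·x^2 + 5299200·x^3 + 13271040·x^4 + 17252352·x^5 + 21233664·x^7)·Dx + (4258 + 91200·x + 775488·x^2 + 4635648·x^3 + 18247680·x^4 + 41140224·x^5 + 46448640·x^6 + 21233664·x^7 + 74317824·x^8)·Dx^2 + (492 + 12548·x + 131328·x^2 + 747968·x^3 + 3219456·x^4 + 10146816·x^5 + 21233664·x^6 + 24920064·x^7 + 21233664·x^8 + 42467328·x^9)·Dx^3 + (73 + 822·x + 6161·x^2 + 34944·x^3 + 151168·x^4 + 500736·x^5 + 1322496·x^6 + 2654208·x^7 + 3244032·x^8 + 3538944·x^9 + 5308416·x^10)·Dx^4  (order 4).
h: a_k = 0, 0, -72, 108, 168, -90, -18504/5, 29268/5, 148968/5, -1196343/35, …
ICs: h(0) = 0, h′(0) = 0, h′′(0) = -144, h′′′(0) = 648.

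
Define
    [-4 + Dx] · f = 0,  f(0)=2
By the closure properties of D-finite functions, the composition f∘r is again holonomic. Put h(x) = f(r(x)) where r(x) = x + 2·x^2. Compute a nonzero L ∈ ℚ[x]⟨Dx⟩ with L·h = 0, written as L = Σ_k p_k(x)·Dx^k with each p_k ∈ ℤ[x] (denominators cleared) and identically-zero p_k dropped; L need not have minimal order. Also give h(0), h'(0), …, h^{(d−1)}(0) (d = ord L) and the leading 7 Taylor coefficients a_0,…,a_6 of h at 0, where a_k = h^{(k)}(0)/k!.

f: a_k = 2, 8, 16, 64/3, 64/3, 256/15, 512/45, …
Substitute x→r, Dx→(1/r')Dx; clear ⇒ L₀.
L = (-4 - 16·x) + Dx  (order 1).
h: a_k = 2, 8, 32, 256/3, 640/3, 6656/15, 38912/45, …
ICs: h(0) = 2.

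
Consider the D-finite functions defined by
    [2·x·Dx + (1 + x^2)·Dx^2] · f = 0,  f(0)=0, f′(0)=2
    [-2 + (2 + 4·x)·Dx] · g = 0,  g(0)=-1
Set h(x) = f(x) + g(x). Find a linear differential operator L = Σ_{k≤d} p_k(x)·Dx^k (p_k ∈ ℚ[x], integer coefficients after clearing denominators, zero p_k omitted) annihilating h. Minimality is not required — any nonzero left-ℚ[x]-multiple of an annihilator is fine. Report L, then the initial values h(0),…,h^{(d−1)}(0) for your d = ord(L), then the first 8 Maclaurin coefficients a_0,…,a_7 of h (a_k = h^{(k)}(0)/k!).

L = (-4 - 20·x + 12·x^2 + 12·x^3)·Dx + (-10 - 16·x - 16·x^2 + 48·x^3 + 42·x^4)·Dx^2 + (-2 + 12·x^2 + 12·x^3 + 14·x^4 + 12·x^5)·Dx^3  (order 3).
h: a_k = -1, 1, 1/2, -7/6, 5/8, -19/40, 21/16, -263/112, …
ICs: h(0) = -1, h′(0) = 1, h′′(0) = 1.

f: a_k = 0, 2, 0, -2/3, 0, 2/5, 0, -2/7, …
g: a_k = -1, -1, 1/2, -1/2, 5/8, -7/8, 21/16, -33/16, …
Weyl lclm of L_f,L_g ⇒ L₀ (ord ≤ 3).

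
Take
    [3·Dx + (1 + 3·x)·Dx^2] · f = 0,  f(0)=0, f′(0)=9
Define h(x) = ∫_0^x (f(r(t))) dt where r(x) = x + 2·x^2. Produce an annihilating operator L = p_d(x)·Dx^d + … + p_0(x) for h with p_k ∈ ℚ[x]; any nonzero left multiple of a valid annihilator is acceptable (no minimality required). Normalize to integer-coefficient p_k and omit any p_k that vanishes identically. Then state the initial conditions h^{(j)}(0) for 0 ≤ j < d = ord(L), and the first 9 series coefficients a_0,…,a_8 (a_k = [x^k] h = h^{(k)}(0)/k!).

L = (-1 + 12·x + 24·x^2)·Dx^2 + (1 + 7·x + 18·x^2 + 24·x^3)·Dx^3  (order 3).
h: a_k = 0, 0, 9/2, 3/2, -27/4, 189/20, -27/10, -297/14, 3159/56, …
ICs: h(0) = 0, h′(0) = 0, h′′(0) = 9.

f: a_k = 0, 9, -27/2, 27, -243/4, 729/5, -729/2, 6561/7, -19683/8, …
Change of var in L_f (x↦r) gives L₀.
∫: right-multiply L₀ by Dx.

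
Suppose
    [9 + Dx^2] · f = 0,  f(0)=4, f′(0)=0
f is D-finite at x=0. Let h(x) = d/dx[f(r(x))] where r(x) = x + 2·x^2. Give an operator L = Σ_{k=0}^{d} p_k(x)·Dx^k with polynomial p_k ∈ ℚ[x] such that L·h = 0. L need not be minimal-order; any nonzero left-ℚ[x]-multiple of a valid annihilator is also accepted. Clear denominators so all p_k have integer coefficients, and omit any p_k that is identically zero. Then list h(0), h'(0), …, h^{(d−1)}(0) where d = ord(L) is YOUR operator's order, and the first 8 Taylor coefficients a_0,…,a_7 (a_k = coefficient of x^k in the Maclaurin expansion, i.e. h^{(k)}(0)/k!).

f: a_k = 4, 0, -18, 0, 27/2, 0, -81/20, 0, …
f∘r: x↦r, Dx↦Dx/r' in L_f ⇒ L₀.
Differentiate: ansatz ord ≤ ord L₀ ⇒ L.
L = (57 + 144·x + 864·x^2 + 2304·x^3 + 2304·x^4) + (-12 - 48·x)·Dx + (1 + 8·x + 16·x^2)·Dx^2  (order 2).
h: a_k = 0, -36, -216, -234, 540, 19197/10, 13419/5, -29511/140, …
ICs: h(0) = 0, h′(0) = -36.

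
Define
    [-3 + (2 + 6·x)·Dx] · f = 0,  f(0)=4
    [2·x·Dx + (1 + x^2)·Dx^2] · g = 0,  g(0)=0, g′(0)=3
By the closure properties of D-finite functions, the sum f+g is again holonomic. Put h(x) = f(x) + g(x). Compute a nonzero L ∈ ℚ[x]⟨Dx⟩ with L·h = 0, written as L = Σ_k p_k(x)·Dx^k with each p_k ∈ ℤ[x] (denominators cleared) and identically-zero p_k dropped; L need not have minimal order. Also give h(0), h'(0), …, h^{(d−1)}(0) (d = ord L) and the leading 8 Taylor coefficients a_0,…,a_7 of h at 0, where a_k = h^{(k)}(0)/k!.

f: a_k = 4, 6, -9/2, 27/4, -405/32, 1701/64, -15309/256, 72171/512, …
g: a_k = 0, 3, 0, -1, 0, 3/5, 0, -3/7, …
f+g: L₀ = lclm(L_f,L_g), ord ≤ 1+2.
L = (-12 - 90·x + 36·x^2 + 54·x^3)·Dx + (-35 - 48·x - 102·x^2 + 144·x^3 + 189·x^4)·Dx^2 + (-6 - 10·x + 36·x^2 + 44·x^3 + 42·x^4 + 54·x^5)·Dx^3  (order 3).
h: a_k = 4, 9, -9/2, 23/4, -405/32, 8697/320, -15309/256, 503661/3584, …
ICs: h(0) = 4, h′(0) = 9, h′′(0) = -9.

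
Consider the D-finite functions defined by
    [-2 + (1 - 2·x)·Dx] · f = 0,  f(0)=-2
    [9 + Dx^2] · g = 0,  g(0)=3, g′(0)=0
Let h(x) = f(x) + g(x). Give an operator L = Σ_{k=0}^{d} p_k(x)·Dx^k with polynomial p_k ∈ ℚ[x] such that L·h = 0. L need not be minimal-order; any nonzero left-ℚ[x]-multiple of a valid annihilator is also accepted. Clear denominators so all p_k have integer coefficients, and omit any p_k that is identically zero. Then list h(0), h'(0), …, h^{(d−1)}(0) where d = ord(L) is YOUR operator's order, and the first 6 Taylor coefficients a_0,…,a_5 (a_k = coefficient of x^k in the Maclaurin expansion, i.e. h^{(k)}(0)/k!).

f: a_k = -2, -4, -8, -16, -32, -64, …
g: a_k = 3, 0, -27/2, 0, 81/8, 0, …
Weyl lclm of L_f,L_g ⇒ L₀ (ord ≤ 3).
L = (594 - 648·x + 648·x^2) + (-153 + 630·x - 972·x^2 + 648·x^3)·Dx + (66 - 72·x + 72·x^2)·Dx^2 + (-17 + 70·x - 108·x^2 + 72·x^3)·Dx^3  (order 3).
h: a_k = 1, -4, -43/2, -16, -175/8, -64, …
ICs: h(0) = 1, h′(0) = -4, h′′(0) = -43.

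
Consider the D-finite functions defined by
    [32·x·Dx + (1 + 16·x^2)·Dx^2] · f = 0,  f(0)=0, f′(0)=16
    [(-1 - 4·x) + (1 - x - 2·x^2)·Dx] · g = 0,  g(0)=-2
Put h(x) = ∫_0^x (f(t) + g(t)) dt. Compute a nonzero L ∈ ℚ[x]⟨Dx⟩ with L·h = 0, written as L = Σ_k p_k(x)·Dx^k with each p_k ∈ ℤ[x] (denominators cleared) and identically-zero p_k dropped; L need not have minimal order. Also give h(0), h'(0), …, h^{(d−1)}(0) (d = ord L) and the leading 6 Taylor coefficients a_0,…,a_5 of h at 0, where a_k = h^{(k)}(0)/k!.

L = (96 - 384·x - 6912·x^2 - 15360·x^3 - 40704·x^4 - 12288·x^6)·Dx^2 + (-31 - 104·x + 392·x^2 - 736·x^3 - 14912·x^4 - 27904·x^5 - 3072·x^6 - 12288·x^7)·Dx^3 + (3 + 19·x + 128·x^2 + 152·x^3 + 1128·x^4 - 2496·x^5 - 2560·x^6 - 1024·x^7 - 2048·x^8)·Dx^4  (order 4).
h: a_k = 0, -2, 7, -2, -143/6, -22/5, …
ICs: h(0) = 0, h′(0) = -2, h′′(0) = 14, h′′′(0) = -12.

f: a_k = 0, 16, 0, -256/3, 0, 4096/5, …
g: a_k = -2, -2, -6, -10, -22, -42, …
f+g: L₀ = lclm(L_f,L_g), ord ≤ 2+1.
h=∫h₀ ⇒ L = L₀·Dx.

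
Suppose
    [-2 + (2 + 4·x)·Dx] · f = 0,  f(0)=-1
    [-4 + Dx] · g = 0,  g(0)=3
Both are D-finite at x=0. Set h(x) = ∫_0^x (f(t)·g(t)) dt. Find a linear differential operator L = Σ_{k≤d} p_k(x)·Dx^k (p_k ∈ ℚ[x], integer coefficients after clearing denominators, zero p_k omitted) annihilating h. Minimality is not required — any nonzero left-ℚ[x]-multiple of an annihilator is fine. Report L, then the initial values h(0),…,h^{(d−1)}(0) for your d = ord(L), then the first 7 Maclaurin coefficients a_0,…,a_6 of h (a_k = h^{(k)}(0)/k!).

L = (-5 - 8·x)·Dx + (1 + 2·x)·Dx^2  (order 2).
h: a_k = 0, -3, -15/2, -23/2, -103/8, -449/40, -1949/240, …
ICs: h(0) = 0, h′(0) = -3.

f: a_k = -1, -1, 1/2, -1/2, 5/8, -7/8, 21/16, …
g: a_k = 3, 12, 24, 32, 32, 128/5, 256/15, …
h₀=f·g: eliminate ⇒ L₀, order ≤ 1·1.
h=∫₀ˣh₀: take L = L₀·Dx.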